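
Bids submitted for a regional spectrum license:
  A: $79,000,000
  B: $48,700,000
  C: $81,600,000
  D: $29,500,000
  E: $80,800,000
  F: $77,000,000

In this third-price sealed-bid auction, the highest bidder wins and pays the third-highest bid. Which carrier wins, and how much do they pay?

Rule: the highest bidder wins and pays the third-highest bid.
Sorting bids: 81,600,000 (C) > 80,800,000 (E) > 79,000,000 (A) > 77,000,000 (F) > 48,700,000 (B) > 29,500,000 (D)
C wins; payment is bid #3 in the ranking = $79,000,000.

C pays $79,000,000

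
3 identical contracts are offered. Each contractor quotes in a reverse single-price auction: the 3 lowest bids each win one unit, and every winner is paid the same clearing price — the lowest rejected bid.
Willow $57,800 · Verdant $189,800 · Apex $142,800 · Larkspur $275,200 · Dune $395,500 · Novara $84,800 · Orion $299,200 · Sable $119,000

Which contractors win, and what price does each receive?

Sorting: 57,800 (Willow), 84,800 (Novara), 119,000 (Sable), 142,800 (Apex), 189,800 (Verdant), …
The 3 lowest are Willow, Novara, Sable.
Lowest unsuccessful bid: $142,800 → clearing price.

Willow, Novara, Sable; each is paid $142,800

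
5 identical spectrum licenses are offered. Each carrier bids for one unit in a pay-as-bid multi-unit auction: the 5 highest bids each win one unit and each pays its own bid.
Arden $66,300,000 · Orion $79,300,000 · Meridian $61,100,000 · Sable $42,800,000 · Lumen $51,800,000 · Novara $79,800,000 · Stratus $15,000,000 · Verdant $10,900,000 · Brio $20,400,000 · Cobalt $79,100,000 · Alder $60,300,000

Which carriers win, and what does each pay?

Novara $79,800,000, Orion $79,300,000, Cobalt $79,100,000, Arden $66,300,000, Meridian $61,100,000

Ordering the bids: 79,800,000 (Novara), 79,300,000 (Orion), 79,100,000 (Cobalt), 66,300,000 (Arden), 61,100,000 (Meridian), 60,300,000 (Alder), 51,800,000 (Lumen), …
Winners (5 units): Novara, Orion, Cobalt, Arden, Meridian.
Each winner pays its own bid: Novara $79,800,000, Orion $79,300,000, Cobalt $79,100,000, Arden $66,300,000, Meridian $61,100,000.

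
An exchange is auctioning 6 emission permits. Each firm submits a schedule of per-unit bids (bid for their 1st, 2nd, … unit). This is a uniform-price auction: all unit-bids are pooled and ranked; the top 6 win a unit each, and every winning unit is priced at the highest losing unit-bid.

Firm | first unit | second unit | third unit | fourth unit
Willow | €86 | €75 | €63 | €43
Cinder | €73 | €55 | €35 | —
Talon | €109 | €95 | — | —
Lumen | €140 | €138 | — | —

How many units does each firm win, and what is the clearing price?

Merging the schedules and taking the best 6: 140 (Lumen-1), 138 (Lumen-2), 109 (Talon-1), 95 (Talon-2), 86 (Willow-1), 75 (Willow-2)
First bid not allocated: €73.
Allocation: Lumen 2, Talon 2, Willow 2.

Lumen 2, Talon 2, Willow 2; clearing price €73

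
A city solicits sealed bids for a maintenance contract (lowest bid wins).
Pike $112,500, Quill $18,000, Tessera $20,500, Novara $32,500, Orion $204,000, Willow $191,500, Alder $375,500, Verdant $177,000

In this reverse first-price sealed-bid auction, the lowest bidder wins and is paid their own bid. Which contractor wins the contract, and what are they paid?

Rule: the lowest bidder wins and is paid their own bid.
Bids in order: 18,000 (Quill) < 20,500 (Tessera) < 32,500 (Novara) < 112,500 (Pike) < 177,000 (Verdant) < 191,500 (Willow) < …
First-price: Quill is paid what they bid, $18,000.

Quill is paid $18,000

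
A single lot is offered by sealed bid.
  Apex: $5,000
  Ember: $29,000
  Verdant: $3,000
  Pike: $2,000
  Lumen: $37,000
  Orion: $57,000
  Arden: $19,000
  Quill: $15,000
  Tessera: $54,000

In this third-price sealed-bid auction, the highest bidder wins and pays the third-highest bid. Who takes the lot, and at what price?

Bids ranked: 57,000 (Orion) > 54,000 (Tessera) > 37,000 (Lumen) > 29,000 (Ember) > 19,000 (Arden) > 15,000 (Quill) > …
Orion is highest; pays the third-highest bid, $37,000.

Orion pays $37,000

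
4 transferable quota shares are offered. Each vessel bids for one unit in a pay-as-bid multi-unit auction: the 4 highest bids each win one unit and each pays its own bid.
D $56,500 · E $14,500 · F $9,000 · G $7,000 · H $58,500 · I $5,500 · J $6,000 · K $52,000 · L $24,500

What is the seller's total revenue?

Bids ranked high→low: 58,500 (H), 56,500 (D), 52,000 (K), 24,500 (L), 14,500 (E), 9,000 (F), …
The 4 highest are H, D, K, L.
Total revenue = 58,500 + 56,500 + 52,000 + 24,500 = $191,500.

Total revenue: $191,500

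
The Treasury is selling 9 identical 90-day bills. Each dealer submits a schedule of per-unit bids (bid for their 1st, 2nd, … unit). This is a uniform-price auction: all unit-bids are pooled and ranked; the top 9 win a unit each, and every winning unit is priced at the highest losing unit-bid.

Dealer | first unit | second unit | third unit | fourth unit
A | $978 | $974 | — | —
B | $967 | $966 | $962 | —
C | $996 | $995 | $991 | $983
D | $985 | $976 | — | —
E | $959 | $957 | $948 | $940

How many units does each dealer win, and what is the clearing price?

Merging the schedules and taking the best 9: 996 (C-1), 995 (C-2), 991 (C-3), 985 (D-1), 983 (C-4), 978 (A-1), 976 (D-2), 974 (A-2), 967 (B-1)
Highest rejected unit-bid = $966.
Allocation: A 2, B 1, C 4, D 2.

A 2, B 1, C 4, D 2; clearing price $966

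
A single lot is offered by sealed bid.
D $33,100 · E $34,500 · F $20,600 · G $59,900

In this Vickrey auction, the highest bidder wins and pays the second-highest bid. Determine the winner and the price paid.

Bids ranked: 59,900 (G) > 34,500 (E) > 33,100 (D) > 20,600 (F)
G wins with the highest bid; price is set by the runner-up at $34,500.

G pays $34,500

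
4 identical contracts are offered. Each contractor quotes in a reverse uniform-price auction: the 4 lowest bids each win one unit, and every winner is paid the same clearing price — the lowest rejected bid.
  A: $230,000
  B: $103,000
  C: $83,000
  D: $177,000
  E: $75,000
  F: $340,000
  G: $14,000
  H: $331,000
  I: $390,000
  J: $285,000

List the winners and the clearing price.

G, E, C, B; each is paid $177,000

Sorting: 14,000 (G), 75,000 (E), 83,000 (C), 103,000 (B), 177,000 (D), 230,000 (A), …
Winners (4 units): G, E, C, B.
Clearing price = lowest rejected bid = $177,000.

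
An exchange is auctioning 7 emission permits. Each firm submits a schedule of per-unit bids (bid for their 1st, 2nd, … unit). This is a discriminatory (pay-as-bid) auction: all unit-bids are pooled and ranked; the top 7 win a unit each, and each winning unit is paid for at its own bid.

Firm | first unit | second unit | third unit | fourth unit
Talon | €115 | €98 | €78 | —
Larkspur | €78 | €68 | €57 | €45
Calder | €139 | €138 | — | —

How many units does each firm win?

Merging the schedules and taking the best 7: 139 (Calder-1), 138 (Calder-2), 115 (Talon-1), 98 (Talon-2), 78 (Talon-3), 78 (Larkspur-1), 68 (Larkspur-2)
Next rejected bid: €57 (not a price — pay-as-bid).
Allocation: Calder 2, Larkspur 2, Talon 3.

Calder 2, Larkspur 2, Talon 3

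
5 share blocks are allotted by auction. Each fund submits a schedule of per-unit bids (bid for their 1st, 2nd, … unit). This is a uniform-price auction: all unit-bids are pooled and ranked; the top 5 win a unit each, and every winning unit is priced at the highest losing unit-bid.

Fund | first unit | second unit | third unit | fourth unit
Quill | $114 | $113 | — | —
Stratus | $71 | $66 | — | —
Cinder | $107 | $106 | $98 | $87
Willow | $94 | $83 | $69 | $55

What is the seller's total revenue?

Pooled unit-bids ranked (top 5): 114 (Quill-1), 113 (Quill-2), 107 (Cinder-1), 106 (Cinder-2), 98 (Cinder-3)
First bid not allocated: $94.
Allocation: Cinder 3, Quill 2. Every unit priced at $94.
Revenue = 5 × 94 = $470.

Total revenue: $470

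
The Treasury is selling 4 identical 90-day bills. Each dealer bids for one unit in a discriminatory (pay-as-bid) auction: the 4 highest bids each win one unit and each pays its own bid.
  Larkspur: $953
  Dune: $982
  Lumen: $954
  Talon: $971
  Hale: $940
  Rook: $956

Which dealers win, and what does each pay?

Ordering the bids: 982 (Dune), 971 (Talon), 956 (Rook), 954 (Lumen), 953 (Larkspur), 940 (Hale)
Winners (4 units): Dune, Talon, Rook, Lumen.
Each winner pays its own bid: Dune $982, Talon $971, Rook $956, Lumen $954.

Dune $982, Talon $971, Rook $956, Lumen $954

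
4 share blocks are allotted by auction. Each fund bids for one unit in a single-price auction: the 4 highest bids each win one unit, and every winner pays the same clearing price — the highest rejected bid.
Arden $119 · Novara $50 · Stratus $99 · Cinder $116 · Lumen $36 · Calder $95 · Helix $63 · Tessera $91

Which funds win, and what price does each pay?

Arden, Cinder, Stratus, Calder; each pays $91

Bids ranked high→low: 119 (Arden), 116 (Cinder), 99 (Stratus), 95 (Calder), 91 (Tessera), 63 (Helix), …
Top 4: Arden, Cinder, Stratus, Calder.
First losing bid is Tessera's $91, which sets the uniform price.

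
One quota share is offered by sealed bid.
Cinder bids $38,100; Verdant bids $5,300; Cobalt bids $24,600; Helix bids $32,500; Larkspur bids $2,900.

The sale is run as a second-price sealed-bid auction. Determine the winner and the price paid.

Cinder pays $32,500

Sorting bids: 38,100 (Cinder) > 32,500 (Helix) > 24,600 (Cobalt) > 5,300 (Verdant) > 2,900 (Larkspur)
Second-price: Cinder pays Helix's bid of $32,500.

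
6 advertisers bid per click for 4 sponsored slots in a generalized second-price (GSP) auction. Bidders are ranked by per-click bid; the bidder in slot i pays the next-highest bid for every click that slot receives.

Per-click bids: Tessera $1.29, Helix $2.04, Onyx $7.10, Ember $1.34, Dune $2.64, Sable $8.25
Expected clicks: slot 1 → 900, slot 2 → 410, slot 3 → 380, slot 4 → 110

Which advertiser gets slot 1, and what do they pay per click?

Sable; $7.10 per click

Ranked by bid: $8.25 (Sable) > $7.10 (Onyx) > $2.64 (Dune) > $2.04 (Helix) > $1.34 (Ember) > …
Slot 1 goes to the first-ranked bidder, Sable, who pays the next bid down: $7.10/click.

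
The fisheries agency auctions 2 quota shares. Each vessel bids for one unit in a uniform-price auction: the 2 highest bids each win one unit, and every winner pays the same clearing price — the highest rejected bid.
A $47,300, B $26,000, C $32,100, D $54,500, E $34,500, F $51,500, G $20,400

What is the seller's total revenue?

Total revenue: $94,600

Sorting: 54,500 (D), 51,500 (F), 47,300 (A), 34,500 (E), …
Top 2: D, F.
Highest unsuccessful bid: $47,300 → clearing price.
Total revenue = 2 × $47,300 = $94,600.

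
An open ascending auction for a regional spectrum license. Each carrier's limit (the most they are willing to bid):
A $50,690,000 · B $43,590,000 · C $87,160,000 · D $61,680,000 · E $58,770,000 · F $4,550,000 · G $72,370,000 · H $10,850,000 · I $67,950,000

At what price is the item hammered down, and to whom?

Limits in order: 87,160,000 (C) > 72,370,000 (G) > 67,950,000 (I) > 61,680,000 (D) > 58,770,000 (E) > 50,690,000 (A) > …
Bidding ends when G exits at $72,370,000; C takes it.

C wins at $72,370,000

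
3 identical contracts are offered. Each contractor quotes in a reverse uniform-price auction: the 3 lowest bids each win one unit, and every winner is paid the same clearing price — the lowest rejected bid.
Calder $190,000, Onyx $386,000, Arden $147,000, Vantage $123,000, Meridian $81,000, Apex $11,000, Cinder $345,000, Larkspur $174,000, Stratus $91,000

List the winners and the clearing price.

Bids ranked low→high: 11,000 (Apex), 81,000 (Meridian), 91,000 (Stratus), 123,000 (Vantage), 147,000 (Arden), …
Winners (3 units): Apex, Meridian, Stratus.
First losing bid is Vantage's $123,000, which sets the uniform price.

Apex, Meridian, Stratus; each is paid $123,000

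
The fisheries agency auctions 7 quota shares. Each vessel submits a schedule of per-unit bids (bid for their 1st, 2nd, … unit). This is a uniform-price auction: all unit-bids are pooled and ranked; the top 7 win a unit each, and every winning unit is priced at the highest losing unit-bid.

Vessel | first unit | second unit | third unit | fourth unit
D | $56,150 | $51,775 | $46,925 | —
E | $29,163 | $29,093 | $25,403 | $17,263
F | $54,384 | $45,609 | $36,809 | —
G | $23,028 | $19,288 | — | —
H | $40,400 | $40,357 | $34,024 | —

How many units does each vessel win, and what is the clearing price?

D 3, F 2, H 2; clearing price $36,809

Pooled unit-bids ranked (top 7): 56,150 (D-1), 54,384 (F-1), 51,775 (D-2), 46,925 (D-3), 45,609 (F-2), 40,400 (H-1), 40,357 (H-2)
Highest rejected unit-bid = $36,809.
Allocation: D 3, F 2, H 2.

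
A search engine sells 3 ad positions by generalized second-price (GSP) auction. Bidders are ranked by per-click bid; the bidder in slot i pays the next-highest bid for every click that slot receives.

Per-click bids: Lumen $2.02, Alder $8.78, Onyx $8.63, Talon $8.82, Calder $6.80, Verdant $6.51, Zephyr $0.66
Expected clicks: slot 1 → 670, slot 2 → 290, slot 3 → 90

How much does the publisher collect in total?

Total revenue: $8997.30

Ranked by bid: $8.82 (Talon) > $8.78 (Alder) > $8.63 (Onyx) > $6.80 (Calder) > …
Slot 1: Talon pays $8.78 × 670 = $5882.60
Slot 2: Alder pays $8.63 × 290 = $2502.70
Slot 3: Onyx pays $6.80 × 90 = $612.00
Total = $8997.30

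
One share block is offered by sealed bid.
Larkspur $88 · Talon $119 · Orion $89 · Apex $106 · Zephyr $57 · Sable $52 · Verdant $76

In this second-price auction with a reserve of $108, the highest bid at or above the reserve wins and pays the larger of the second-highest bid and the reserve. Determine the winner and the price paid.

Talon pays $108

Sorting bids: 119 (Talon) > 106 (Apex) > 89 (Orion) > 88 (Larkspur) > 76 (Verdant) > 57 (Zephyr) > …
Highest eligible bid: Talon at $119.
Second-highest bid $106 is below the reserve $108, so the reserve binds → payment $108.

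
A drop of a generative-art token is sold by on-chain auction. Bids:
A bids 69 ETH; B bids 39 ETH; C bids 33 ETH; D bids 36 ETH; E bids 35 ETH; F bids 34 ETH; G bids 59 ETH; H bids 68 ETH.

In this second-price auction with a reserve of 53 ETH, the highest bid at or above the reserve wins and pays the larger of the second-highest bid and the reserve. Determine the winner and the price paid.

Second-price auction with a reserve of 53 ETH: the highest bid at or above the reserve wins and pays the larger of the second-highest bid and the reserve.
Sorting bids: 69 (A) > 68 (H) > 59 (G) > 39 (B) > 36 (D) > 35 (E) > …
A has the top bid at or above the reserve (69 ETH).
max(second-highest 68 ETH, reserve 53 ETH) = 68 ETH; the reserve does not bind.

A pays 68 ETH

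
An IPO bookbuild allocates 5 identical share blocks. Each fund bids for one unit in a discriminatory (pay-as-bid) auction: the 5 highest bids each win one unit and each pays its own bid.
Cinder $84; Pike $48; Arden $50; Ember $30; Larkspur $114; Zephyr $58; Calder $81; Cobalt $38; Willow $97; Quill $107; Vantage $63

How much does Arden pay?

Sorting: 114 (Larkspur), 107 (Quill), 97 (Willow), 84 (Cinder), 81 (Calder), 63 (Vantage), 58 (Zephyr), …
The 5 highest are Larkspur, Quill, Willow, Cinder, Calder.
Arden does not win → $0.

Arden pays $0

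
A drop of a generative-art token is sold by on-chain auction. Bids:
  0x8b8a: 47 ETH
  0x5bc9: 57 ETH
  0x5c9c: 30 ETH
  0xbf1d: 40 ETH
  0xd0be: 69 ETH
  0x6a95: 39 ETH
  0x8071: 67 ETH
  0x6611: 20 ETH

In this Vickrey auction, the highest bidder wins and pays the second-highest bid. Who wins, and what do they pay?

0xd0be pays 67 ETH

Vickrey auction: the highest bidder wins and pays the second-highest bid.
Sorting bids: 69 (0xd0be) > 67 (0x8071) > 57 (0x5bc9) > 47 (0x8b8a) > 40 (0xbf1d) > 39 (0x6a95) > …
Second-price: 0xd0be pays 0x8071's bid of 67 ETH.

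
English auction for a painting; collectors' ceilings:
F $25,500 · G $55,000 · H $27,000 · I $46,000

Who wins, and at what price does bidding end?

Sorting limits: 55,000 (G) > 46,000 (I) > 27,000 (H) > 25,500 (F)
Once the price passes $46,000, only G is left; the hammer falls at I's limit of $46,000.

G wins at $46,000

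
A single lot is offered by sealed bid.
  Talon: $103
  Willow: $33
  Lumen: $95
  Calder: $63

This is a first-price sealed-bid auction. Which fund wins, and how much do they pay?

Rule: the highest bidder wins and pays their own bid.
Bids in order: 103 (Talon) > 95 (Lumen) > 63 (Calder) > 33 (Willow)
First-price: Talon pays what they bid, $103.

Talon pays $103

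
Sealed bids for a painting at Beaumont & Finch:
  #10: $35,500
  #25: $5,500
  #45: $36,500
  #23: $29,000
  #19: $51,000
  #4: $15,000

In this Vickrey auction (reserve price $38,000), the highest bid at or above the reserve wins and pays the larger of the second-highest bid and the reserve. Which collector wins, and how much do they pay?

#19 pays $38,000

Sorting bids: 51,000 (#19) > 36,500 (#45) > 35,500 (#10) > 29,000 (#23) > 15,000 (#4) > 5,500 (#25)
#19 has the top bid at or above the reserve ($51,000).
Second-highest bid $36,500 is below the reserve $38,000, so the reserve binds → payment $38,000.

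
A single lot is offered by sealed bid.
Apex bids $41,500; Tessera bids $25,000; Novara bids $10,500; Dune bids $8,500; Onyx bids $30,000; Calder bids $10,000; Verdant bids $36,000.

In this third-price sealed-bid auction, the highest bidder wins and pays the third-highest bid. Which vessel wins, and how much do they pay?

Apex pays $30,000

Rule: the highest bidder wins and pays the third-highest bid.
Bids ranked: 41,500 (Apex) > 36,000 (Verdant) > 30,000 (Onyx) > 25,000 (Tessera) > 10,500 (Novara) > 10,000 (Calder) > …
Apex wins; payment is bid #3 in the ranking = $30,000.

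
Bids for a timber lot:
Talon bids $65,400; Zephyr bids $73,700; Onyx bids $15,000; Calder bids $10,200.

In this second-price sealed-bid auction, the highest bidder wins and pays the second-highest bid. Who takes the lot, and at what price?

Second-price sealed-bid auction: the highest bidder wins and pays the second-highest bid.
Bids in order: 73,700 (Zephyr) > 65,400 (Talon) > 15,000 (Onyx) > 10,200 (Calder)
Zephyr is highest; pays the second-highest bid, $65,400.

Zephyr pays $65,400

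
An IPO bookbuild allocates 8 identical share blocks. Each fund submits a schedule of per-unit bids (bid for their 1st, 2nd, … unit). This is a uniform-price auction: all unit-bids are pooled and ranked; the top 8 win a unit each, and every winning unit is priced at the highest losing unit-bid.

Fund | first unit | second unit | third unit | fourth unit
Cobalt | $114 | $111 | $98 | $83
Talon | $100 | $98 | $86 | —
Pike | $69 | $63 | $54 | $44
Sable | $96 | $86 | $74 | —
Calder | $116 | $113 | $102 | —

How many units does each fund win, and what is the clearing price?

Calder 3, Cobalt 3, Talon 2; clearing price $96

Merging the schedules and taking the best 8: 116 (Calder-1), 114 (Cobalt-1), 113 (Calder-2), 111 (Cobalt-2), 102 (Calder-3), 100 (Talon-1), 98 (Cobalt-3), 98 (Talon-2)
First bid not allocated: $96.
Allocation: Calder 3, Cobalt 3, Talon 2.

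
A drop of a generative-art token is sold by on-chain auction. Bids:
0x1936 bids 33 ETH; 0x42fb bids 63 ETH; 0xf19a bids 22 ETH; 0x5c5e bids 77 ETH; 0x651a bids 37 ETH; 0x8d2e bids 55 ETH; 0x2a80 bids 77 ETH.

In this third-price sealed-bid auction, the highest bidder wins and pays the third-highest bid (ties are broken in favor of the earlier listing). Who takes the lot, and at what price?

0x5c5e pays 63 ETH

Bids in order: 77 (0x5c5e) > 77 (0x2a80) > 63 (0x42fb) > 55 (0x8d2e) > 37 (0x651a) > 33 (0x1936) > …
0x5c5e and 0x2a80 tie at 77 ETH; tie-break gives it to 0x5c5e.
0x5c5e is highest; pays the third-highest bid, 63 ETH.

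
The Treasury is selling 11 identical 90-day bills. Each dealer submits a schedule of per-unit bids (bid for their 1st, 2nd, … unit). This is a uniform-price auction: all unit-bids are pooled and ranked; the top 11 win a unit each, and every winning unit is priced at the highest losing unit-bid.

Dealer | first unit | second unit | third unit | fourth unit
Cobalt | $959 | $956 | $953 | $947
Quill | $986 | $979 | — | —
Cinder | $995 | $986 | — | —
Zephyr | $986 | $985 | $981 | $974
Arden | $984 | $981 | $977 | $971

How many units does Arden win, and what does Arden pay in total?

Arden: 3 units, pays $2,913

Merging the schedules and taking the best 11: 995 (Cinder-1), 986 (Quill-1), 986 (Cinder-2), 986 (Zephyr-1), 985 (Zephyr-2), 984 (Arden-1), 981 (Zephyr-3), 981 (Arden-2), 979 (Quill-2), 977 (Arden-3), 974 (Zephyr-4)
Highest rejected unit-bid = $971.
Arden wins 3 unit(s) at $971 each.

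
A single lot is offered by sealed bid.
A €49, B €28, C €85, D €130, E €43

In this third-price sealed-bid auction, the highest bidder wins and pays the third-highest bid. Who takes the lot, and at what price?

Sorting bids: 130 (D) > 85 (C) > 49 (A) > 43 (E) > 28 (B)
D wins; payment is bid #3 in the ranking = €49.

D pays €49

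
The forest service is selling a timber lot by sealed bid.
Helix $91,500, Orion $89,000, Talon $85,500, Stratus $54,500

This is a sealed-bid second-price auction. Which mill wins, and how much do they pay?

Helix pays $89,000

Sealed-bid second-price auction: the highest bidder wins and pays the second-highest bid.
Bids in order: 91,500 (Helix) > 89,000 (Orion) > 85,500 (Talon) > 54,500 (Stratus)
Helix wins with the highest bid; price is set by the runner-up at $89,000.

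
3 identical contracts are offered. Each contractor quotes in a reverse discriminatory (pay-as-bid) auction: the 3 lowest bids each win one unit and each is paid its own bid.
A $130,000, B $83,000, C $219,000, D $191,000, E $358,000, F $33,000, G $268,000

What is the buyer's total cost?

Total cost: $246,000

Sorting: 33,000 (F), 83,000 (B), 130,000 (A), 191,000 (D), 219,000 (C), …
The 3 lowest are F, B, A.
Total cost = 33,000 + 83,000 + 130,000 = $246,000.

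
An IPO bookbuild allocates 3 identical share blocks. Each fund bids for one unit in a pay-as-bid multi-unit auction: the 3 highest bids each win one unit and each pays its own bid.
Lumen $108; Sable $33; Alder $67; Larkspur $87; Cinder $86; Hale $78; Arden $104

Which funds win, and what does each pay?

Lumen $108, Arden $104, Larkspur $87

Sorting: 108 (Lumen), 104 (Arden), 87 (Larkspur), 86 (Cinder), 78 (Hale), …
Top 3: Lumen, Arden, Larkspur.
Each winner pays its own bid: Lumen $108, Arden $104, Larkspur $87.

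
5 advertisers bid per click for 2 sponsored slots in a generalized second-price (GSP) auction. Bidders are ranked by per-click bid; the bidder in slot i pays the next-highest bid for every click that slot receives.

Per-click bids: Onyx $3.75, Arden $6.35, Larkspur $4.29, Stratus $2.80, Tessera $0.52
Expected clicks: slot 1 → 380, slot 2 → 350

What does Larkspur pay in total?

Sorting advertisers: $6.35 (Arden) > $4.29 (Larkspur) > $3.75 (Onyx) > …
Larkspur holds slot 2 → pays next bid $3.75 × 350 clicks = $1312.50.

Larkspur pays $1312.50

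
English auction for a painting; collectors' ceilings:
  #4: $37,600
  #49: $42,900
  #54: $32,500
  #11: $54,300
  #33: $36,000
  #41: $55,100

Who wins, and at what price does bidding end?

#41 wins at $54,300

Sorting limits: 55,100 (#41) > 54,300 (#11) > 42,900 (#49) > 37,600 (#4) > 36,000 (#33) > 32,500 (#54)
Once the price passes $54,300, only #41 is left; the hammer falls at #11's limit of $54,300.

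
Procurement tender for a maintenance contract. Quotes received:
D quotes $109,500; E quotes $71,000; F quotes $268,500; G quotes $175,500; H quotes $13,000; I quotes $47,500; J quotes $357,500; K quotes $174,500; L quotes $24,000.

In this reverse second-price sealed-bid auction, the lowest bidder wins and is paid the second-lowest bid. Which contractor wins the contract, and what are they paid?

H is paid $24,000

Bids in order: 13,000 (H) < 24,000 (L) < 47,500 (I) < 71,000 (E) < 109,500 (D) < 174,500 (K) < …
H is lowest; is paid the second-lowest bid, $24,000.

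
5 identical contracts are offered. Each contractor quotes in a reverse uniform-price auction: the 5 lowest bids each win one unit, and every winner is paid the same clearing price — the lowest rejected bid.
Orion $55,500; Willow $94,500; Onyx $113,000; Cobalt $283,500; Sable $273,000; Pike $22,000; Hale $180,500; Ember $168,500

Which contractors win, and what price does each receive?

Sorting: 22,000 (Pike), 55,500 (Orion), 94,500 (Willow), 113,000 (Onyx), 168,500 (Ember), 180,500 (Hale), 273,000 (Sable), …
The 5 lowest are Pike, Orion, Willow, Onyx, Ember.
Lowest unsuccessful bid: $180,500 → clearing price.

Pike, Orion, Willow, Onyx, Ember; each is paid $180,500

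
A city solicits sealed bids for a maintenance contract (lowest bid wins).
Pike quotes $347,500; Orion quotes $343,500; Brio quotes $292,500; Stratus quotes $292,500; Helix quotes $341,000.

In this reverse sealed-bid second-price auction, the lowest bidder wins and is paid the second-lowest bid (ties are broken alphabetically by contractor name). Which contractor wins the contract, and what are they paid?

Sorting bids: 292,500 (Brio) < 292,500 (Stratus) < 341,000 (Helix) < 343,500 (Orion) < 347,500 (Pike)
Brio and Stratus tie at $292,500; tie-break gives it to Brio.
Second-price: Brio is paid Stratus's bid of $292,500.

Brio is paid $292,500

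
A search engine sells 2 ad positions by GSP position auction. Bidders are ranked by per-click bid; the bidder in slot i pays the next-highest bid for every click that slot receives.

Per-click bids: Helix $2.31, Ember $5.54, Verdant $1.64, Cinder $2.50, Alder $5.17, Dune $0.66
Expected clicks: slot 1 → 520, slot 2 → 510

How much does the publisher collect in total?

Total revenue: $3963.40

Ranked by bid: $5.54 (Ember) > $5.17 (Alder) > $2.50 (Cinder) > …
Slot 1: Ember pays $5.17 × 520 = $2688.40
Slot 2: Alder pays $2.50 × 510 = $1275.00
Total = $3963.40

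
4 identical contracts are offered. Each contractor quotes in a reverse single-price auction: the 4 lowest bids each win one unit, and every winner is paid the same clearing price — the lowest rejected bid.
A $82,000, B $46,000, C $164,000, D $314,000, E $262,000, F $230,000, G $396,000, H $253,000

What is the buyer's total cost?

Sorting: 46,000 (B), 82,000 (A), 164,000 (C), 230,000 (F), 253,000 (H), 262,000 (E), …
Lowest 4: B, A, C, F.
Lowest unsuccessful bid: $253,000 → clearing price.
Total cost = 4 × $253,000 = $1,012,000.

Total cost: $1,012,000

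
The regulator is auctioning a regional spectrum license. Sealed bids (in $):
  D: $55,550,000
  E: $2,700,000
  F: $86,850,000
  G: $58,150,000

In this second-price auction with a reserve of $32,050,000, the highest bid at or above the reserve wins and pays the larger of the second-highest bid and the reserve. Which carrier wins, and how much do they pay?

F pays $58,150,000

Rule: the highest bid at or above the reserve wins and pays the larger of the second-highest bid and the reserve.
Bids in order: 86,850,000 (F) > 58,150,000 (G) > 55,550,000 (D) > 2,700,000 (E)
F has the top bid at or above the reserve ($86,850,000).
Second-highest bid $58,150,000 exceeds the reserve $32,050,000 → payment $58,150,000.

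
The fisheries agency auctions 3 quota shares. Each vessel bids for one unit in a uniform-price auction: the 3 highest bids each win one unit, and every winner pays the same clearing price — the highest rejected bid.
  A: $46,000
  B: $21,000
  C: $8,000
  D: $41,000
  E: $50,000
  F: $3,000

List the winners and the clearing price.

E, A, D; each pays $21,000

Bids ranked high→low: 50,000 (E), 46,000 (A), 41,000 (D), 21,000 (B), 8,000 (C), …
Winners (3 units): E, A, D.
Clearing price = highest rejected bid = $21,000.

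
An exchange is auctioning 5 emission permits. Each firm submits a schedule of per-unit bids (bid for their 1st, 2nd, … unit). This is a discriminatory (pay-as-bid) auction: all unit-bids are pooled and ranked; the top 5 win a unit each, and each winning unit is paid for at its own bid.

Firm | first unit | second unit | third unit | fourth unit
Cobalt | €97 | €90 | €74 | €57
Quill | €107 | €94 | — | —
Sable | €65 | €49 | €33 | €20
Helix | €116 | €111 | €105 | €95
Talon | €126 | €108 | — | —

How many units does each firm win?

Pooled unit-bids ranked (top 5): 126 (Talon-1), 116 (Helix-1), 111 (Helix-2), 108 (Talon-2), 107 (Quill-1)
Next rejected bid: €105 (not a price — pay-as-bid).
Allocation: Helix 2, Quill 1, Talon 2.

Helix 2, Quill 1, Talon 2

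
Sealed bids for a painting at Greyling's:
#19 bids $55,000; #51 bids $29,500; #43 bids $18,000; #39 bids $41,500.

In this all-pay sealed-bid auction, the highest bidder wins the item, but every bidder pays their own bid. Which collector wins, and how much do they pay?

#19 pays $55,000

All-pay sealed-bid auction: the highest bidder wins the item, but every bidder pays their own bid.
Bids ranked: 55,000 (#19) > 41,500 (#39) > 29,500 (#51) > 18,000 (#43)
#19 is highest and takes the item; every bidder forfeits their bid.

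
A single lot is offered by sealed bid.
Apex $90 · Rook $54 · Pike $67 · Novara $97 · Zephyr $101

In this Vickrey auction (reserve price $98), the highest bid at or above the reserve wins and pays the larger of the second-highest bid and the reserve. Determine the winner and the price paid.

Bids ranked: 101 (Zephyr) > 97 (Novara) > 90 (Apex) > 67 (Pike) > 54 (Rook)
Highest eligible bid: Zephyr at $101.
Second-highest bid $97 is below the reserve $98, so the reserve binds → payment $98.

Zephyr pays $98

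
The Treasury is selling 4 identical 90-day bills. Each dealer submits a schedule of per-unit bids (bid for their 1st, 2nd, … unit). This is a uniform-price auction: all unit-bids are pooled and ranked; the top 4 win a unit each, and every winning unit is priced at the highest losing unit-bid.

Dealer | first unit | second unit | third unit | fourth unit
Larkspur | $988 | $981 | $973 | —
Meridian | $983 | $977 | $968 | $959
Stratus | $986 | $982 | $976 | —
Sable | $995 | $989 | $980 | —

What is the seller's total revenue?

All unit-bids, highest first — top 4: 995 (Sable-1), 989 (Sable-2), 988 (Larkspur-1), 986 (Stratus-1)
Highest rejected unit-bid = $983.
Allocation: Larkspur 1, Sable 2, Stratus 1. Every unit priced at $983.
Revenue = 4 × 983 = $3,932.

Total revenue: $3,932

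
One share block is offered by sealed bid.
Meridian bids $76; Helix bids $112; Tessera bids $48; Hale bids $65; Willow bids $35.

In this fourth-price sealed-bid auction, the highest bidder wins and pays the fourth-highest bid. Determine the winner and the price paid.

Helix pays $48

Rule: the highest bidder wins and pays the fourth-highest bid.
Sorting bids: 112 (Helix) > 76 (Meridian) > 65 (Hale) > 48 (Tessera) > 35 (Willow)
Helix wins; payment is bid #4 in the ranking = $48.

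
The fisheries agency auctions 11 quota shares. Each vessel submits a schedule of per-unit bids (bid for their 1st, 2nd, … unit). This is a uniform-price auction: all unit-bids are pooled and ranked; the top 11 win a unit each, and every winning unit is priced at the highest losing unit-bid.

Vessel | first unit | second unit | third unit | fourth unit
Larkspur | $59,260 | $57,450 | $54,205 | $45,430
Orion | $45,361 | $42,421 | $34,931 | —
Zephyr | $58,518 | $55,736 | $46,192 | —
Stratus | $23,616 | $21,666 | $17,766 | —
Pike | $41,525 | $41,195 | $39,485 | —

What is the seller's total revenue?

Total revenue: $434,335

Pooled unit-bids ranked (top 11): 59,260 (Larkspur-1), 58,518 (Zephyr-1), 57,450 (Larkspur-2), 55,736 (Zephyr-2), 54,205 (Larkspur-3), 46,192 (Zephyr-3), 45,430 (Larkspur-4), 45,361 (Orion-1), 42,421 (Orion-2), 41,525 (Pike-1), 41,195 (Pike-2)
First bid not allocated: $39,485.
Allocation: Larkspur 4, Orion 2, Pike 2, Zephyr 3. Every unit priced at $39,485.
Revenue = 11 × 39,485 = $434,335.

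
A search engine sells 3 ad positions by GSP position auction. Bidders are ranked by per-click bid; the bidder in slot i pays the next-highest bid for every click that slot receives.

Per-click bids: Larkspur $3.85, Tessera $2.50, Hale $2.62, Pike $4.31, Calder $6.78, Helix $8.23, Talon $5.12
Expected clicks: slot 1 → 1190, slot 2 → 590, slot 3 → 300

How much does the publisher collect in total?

Total revenue: $12382.00

Ranked by bid: $8.23 (Helix) > $6.78 (Calder) > $5.12 (Talon) > $4.31 (Pike) > …
Slot 1: Helix pays $6.78 × 1190 = $8068.20
Slot 2: Calder pays $5.12 × 590 = $3020.80
Slot 3: Talon pays $4.31 × 300 = $1293.00
Total = $12382.00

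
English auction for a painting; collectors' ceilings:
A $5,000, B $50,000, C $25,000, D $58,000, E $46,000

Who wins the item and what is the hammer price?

D wins at $50,000

Ascending (English) auction: the price rises until one bidder remains; the winner pays the price at which the last rival dropped out.
Limits in order: 58,000 (D) > 50,000 (B) > 46,000 (E) > 25,000 (C) > 5,000 (A)
Bidding ends when B exits at $50,000; D takes it.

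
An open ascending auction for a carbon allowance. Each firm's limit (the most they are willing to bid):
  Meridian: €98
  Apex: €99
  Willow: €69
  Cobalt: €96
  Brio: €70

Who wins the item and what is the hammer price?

Sorting limits: 99 (Apex) > 98 (Meridian) > 96 (Cobalt) > 70 (Brio) > 69 (Willow)
Bidding ends when Meridian exits at €98; Apex takes it.

Apex wins at €98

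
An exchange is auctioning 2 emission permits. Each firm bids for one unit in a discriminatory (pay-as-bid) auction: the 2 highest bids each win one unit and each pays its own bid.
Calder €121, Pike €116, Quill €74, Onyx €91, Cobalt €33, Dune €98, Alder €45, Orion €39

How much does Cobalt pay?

Ordering the bids: 121 (Calder), 116 (Pike), 98 (Dune), 91 (Onyx), …
Winners (2 units): Calder, Pike.
Cobalt does not win → €0.

Cobalt pays €0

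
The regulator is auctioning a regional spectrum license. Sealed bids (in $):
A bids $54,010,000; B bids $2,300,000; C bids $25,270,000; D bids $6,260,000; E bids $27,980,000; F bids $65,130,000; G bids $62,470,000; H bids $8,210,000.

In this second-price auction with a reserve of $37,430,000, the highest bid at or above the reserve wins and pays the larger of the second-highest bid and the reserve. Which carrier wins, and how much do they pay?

F pays $62,470,000

Bids in order: 65,130,000 (F) > 62,470,000 (G) > 54,010,000 (A) > 27,980,000 (E) > 25,270,000 (C) > 8,210,000 (H) > …
F has the top bid at or above the reserve ($65,130,000).
max(second-highest $62,470,000, reserve $37,430,000) = $62,470,000; the reserve does not bind.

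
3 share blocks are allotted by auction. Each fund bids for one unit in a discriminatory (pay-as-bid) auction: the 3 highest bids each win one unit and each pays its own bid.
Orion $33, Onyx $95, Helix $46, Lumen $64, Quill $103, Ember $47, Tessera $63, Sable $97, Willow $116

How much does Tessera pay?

Tessera pays $0

Bids ranked high→low: 116 (Willow), 103 (Quill), 97 (Sable), 95 (Onyx), 64 (Lumen), …
Top 3: Willow, Quill, Sable.
Tessera does not win → $0.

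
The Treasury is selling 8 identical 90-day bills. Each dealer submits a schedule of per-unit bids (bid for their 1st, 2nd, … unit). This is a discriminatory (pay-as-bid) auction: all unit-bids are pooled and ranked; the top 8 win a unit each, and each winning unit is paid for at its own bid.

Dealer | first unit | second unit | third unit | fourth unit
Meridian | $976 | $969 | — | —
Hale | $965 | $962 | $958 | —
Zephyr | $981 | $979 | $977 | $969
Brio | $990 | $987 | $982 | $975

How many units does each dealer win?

Brio 4, Meridian 1, Zephyr 3

Merging the schedules and taking the best 8: 990 (Brio-1), 987 (Brio-2), 982 (Brio-3), 981 (Zephyr-1), 979 (Zephyr-2), 977 (Zephyr-3), 976 (Meridian-1), 975 (Brio-4)
Next rejected bid: $969 (not a price — pay-as-bid).
Allocation: Brio 4, Meridian 1, Zephyr 3.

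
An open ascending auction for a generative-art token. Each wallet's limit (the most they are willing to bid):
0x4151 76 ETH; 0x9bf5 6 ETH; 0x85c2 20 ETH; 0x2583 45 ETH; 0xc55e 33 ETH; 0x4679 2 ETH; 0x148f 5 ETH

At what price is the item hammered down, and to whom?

0x4151 wins at 45 ETH

Ascending (English) auction: the price rises until one bidder remains; the winner pays the price at which the last rival dropped out.
Limits in order: 76 (0x4151) > 45 (0x2583) > 33 (0xc55e) > 20 (0x85c2) > 6 (0x9bf5) > 5 (0x148f) > …
Once the price passes 45 ETH, only 0x4151 is left; the hammer falls at 0x2583's limit of 45 ETH.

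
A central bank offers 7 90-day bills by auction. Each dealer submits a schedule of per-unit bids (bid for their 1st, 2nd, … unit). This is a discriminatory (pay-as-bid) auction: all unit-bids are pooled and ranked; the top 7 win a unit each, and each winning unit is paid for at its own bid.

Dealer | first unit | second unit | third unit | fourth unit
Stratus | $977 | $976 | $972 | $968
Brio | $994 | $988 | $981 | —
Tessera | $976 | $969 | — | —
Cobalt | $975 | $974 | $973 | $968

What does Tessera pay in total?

All unit-bids, highest first — top 7: 994 (Brio-1), 988 (Brio-2), 981 (Brio-3), 977 (Stratus-1), 976 (Stratus-2), 976 (Tessera-1), 975 (Cobalt-1)
Next rejected bid: $974 (not a price — pay-as-bid).
Tessera's winning unit-bids: 976 = $976.

Tessera pays $976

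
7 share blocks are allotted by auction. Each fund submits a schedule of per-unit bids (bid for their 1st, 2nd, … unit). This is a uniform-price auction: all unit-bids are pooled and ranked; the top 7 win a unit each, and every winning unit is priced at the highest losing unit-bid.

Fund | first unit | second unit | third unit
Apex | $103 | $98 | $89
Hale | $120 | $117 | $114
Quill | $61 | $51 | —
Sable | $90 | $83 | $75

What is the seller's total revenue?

Total revenue: $581

All unit-bids, highest first — top 7: 120 (Hale-1), 117 (Hale-2), 114 (Hale-3), 103 (Apex-1), 98 (Apex-2), 90 (Sable-1), 89 (Apex-3)
The (k+1)-th unit-bid is $83.
Allocation: Apex 3, Hale 3, Sable 1. Every unit priced at $83.
Revenue = 7 × 83 = $581.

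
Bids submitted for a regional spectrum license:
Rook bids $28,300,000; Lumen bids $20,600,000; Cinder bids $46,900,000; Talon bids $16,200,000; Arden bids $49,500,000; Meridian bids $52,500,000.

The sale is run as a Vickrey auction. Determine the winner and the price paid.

Sorting bids: 52,500,000 (Meridian) > 49,500,000 (Arden) > 46,900,000 (Cinder) > 28,300,000 (Rook) > 20,600,000 (Lumen) > 16,200,000 (Talon)
Meridian wins with the highest bid; price is set by the runner-up at $49,500,000.

Meridian pays $49,500,000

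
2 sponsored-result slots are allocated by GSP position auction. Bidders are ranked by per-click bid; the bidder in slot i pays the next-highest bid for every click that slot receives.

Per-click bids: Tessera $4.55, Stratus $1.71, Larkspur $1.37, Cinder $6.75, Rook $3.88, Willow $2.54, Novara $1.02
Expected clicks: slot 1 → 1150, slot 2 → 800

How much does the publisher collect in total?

Ranked by bid: $6.75 (Cinder) > $4.55 (Tessera) > $3.88 (Rook) > …
Slot 1: Cinder pays $4.55 × 1150 = $5232.50
Slot 2: Tessera pays $3.88 × 800 = $3104.00
Total = $8336.50

Total revenue: $8336.50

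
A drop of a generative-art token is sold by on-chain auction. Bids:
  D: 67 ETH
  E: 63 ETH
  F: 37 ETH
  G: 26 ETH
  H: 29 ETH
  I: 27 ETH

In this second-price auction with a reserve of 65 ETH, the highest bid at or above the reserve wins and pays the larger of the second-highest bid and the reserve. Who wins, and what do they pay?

Bids in order: 67 (D) > 63 (E) > 37 (F) > 29 (H) > 27 (I) > 26 (G)
D has the top bid at or above the reserve (67 ETH).
Second-highest bid 63 ETH is below the reserve 65 ETH, so the reserve binds → payment 65 ETH.

D pays 65 ETH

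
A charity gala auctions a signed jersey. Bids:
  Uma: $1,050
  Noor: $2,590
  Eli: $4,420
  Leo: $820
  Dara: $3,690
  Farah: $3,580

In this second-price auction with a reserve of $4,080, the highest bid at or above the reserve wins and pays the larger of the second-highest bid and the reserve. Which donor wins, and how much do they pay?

Rule: the highest bid at or above the reserve wins and pays the larger of the second-highest bid and the reserve.
Bids ranked: 4,420 (Eli) > 3,690 (Dara) > 3,580 (Farah) > 2,590 (Noor) > 1,050 (Uma) > 820 (Leo)
Eli has the top bid at or above the reserve ($4,420).
max(second-highest $3,690, reserve $4,080) = $4,080.

Eli pays $4,080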